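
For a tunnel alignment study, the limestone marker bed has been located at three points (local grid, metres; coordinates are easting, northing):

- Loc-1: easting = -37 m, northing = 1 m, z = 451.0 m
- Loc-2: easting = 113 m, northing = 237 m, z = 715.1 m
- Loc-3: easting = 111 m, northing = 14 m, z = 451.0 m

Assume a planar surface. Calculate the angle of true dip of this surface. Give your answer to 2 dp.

49.95°

Two edge vectors: Loc-1→Loc-2 = (150, 236, 264.1), Loc-1→Loc-3 = (148, 13, 0).
Normal n = (Loc-1→Loc-2) × (Loc-1→Loc-3) = (-3433.3, 39086.8, -32978).
So ∂z/∂easting = −n_x/n_z = −0.10411 and ∂z/∂northing = −n_y/n_z = 1.18524.
Gradient magnitude |∇z| = √(a² + b²) = √(0.01084 + 1.40479) = 1.18980.
True dip = arctan(1.18980) = 49.95°, dipping toward S (azimuth ≈ 175°).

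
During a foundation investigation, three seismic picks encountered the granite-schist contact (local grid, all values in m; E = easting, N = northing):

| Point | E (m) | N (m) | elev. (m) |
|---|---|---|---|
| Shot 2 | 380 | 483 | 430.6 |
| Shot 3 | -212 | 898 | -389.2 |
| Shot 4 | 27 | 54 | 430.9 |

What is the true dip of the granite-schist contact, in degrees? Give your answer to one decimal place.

Two edge vectors: Shot 2→Shot 3 = (-592, 415, -819.8), Shot 2→Shot 4 = (-353, -429, 0.3).
Normal n = (Shot 2→Shot 3) × (Shot 2→Shot 4) = (-351569.7, 289567, 400463).
So ∂z/∂E = −n_x/n_z = 0.87791 and ∂z/∂N = −n_y/n_z = −0.72308.
Gradient magnitude |∇z| = √(a² + b²) = √(0.77072 + 0.52285) = 1.13735.
True dip = arctan(1.13735) = 48.7°, dipping toward NW (azimuth ≈ 309°).

48.7°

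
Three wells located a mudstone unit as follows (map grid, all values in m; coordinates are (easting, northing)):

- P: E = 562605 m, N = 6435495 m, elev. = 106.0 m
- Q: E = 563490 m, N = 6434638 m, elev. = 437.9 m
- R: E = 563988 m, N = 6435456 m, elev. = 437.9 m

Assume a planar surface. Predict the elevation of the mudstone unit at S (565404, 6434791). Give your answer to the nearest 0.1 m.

867.5 m

Two edge vectors: P→Q = (885, -857, 331.9), P→R = (1383, -39, 331.9).
Normal n = (P→Q) × (P→R) = (-271494.2, 165286.2, 1150716).
So ∂z/∂E = −n_x/n_z = 0.235935018 and ∂z/∂N = −n_y/n_z = −0.143637700.
Intercept c from P: 106 − 132738.22 + 924379.70 = 791747.48.
At (565404, 6434791): z = 133398.6 − 924278.6 + 791747.48 = 867.5 m.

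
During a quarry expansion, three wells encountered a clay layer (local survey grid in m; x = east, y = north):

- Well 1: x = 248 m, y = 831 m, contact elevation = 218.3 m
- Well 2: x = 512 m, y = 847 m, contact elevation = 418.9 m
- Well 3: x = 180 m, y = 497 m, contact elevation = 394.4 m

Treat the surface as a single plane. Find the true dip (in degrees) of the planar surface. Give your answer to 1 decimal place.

46.6°

Let the plane be z = a·x + b·y + c.
Well 2−Well 1: 264a + 16b = 200.6;  Well 3−Well 1: −68a − 334b = 176.1.
Solving gives a = 0.80169, b = −0.69046.
Gradient magnitude |∇z| = √(a² + b²) = √(0.64271 + 0.47674) = 1.05804.
True dip = arctan(1.05804) = 46.6°, dipping toward NW (azimuth ≈ 311°).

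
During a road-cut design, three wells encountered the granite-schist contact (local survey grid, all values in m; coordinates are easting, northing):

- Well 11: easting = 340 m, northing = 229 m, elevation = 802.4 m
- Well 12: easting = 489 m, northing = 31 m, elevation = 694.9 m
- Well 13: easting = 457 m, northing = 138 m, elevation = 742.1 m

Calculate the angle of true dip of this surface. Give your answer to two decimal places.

Let the plane be z = a·easting + b·northing + c.
Well 12−Well 11: 149a − 198b = −107.5;  Well 13−Well 11: 117a − 91b = −60.3.
Solving gives a = −0.22451, b = 0.37398.
Gradient magnitude |∇z| = √(a² + b²) = √(0.05041 + 0.13986) = 0.43619.
True dip = arctan(0.43619) = 23.57°, dipping toward SSE (azimuth ≈ 149°).

23.57°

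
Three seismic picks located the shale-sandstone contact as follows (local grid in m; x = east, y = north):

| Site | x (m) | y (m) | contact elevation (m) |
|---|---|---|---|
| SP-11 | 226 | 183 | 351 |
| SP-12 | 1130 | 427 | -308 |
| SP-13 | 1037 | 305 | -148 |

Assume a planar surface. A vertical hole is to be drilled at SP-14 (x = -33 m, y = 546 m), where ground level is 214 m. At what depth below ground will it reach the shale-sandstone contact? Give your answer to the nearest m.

Two edge vectors: SP-11→SP-12 = (904, 244, -659), SP-11→SP-13 = (811, 122, -499).
Normal n = (SP-11→SP-12) × (SP-11→SP-13) = (-41358, -83353, -87596).
So ∂z/∂x = −n_x/n_z = −0.47214 and ∂z/∂y = −n_y/n_z = −0.95156.
Intercept c from SP-11: 351 + 106.70 + 174.14 = 631.84.
At (-33, 546): z_contact = 15.6 − 519.6 + 631.84 = 127.9 m.
Depth below ground = 214 − 127.9 = 86 m.

86 m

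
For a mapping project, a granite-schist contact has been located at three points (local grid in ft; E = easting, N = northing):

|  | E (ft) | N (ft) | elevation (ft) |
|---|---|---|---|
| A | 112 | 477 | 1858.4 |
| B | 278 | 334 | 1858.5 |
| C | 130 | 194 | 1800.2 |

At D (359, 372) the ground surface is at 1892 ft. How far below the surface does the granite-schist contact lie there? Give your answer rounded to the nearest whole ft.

Two edge vectors: A→B = (166, -143, 0.1), A→C = (18, -283, -58.2).
Normal n = (A→B) × (A→C) = (8350.9, 9663, -44404).
So ∂z/∂E = −n_x/n_z = 0.18807 and ∂z/∂N = −n_y/n_z = 0.21762.
Intercept c from A: 1858.4 − 21.06 − 103.80 = 1733.53.
At (359, 372): z_contact = 67.5 + 81.0 + 1733.53 = 1882.0 ft.
Depth below ground = 1892 − 1882.0 = 10 ft.

10 ft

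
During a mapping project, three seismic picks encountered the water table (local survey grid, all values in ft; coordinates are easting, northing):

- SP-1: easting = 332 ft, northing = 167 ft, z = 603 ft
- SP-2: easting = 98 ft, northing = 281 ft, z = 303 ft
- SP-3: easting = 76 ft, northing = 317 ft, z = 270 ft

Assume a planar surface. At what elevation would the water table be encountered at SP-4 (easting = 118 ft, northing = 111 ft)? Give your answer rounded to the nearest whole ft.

Let the plane be z = a·easting + b·northing + c.
SP-2−SP-1: −234a + 114b = −300;  SP-3−SP-1: −256a + 150b = −333.
Solving gives a = 1.18966, b = −0.18966.
Then c = 603 − a·332 − b·167 = 239.71.
At (118, 111): z = 140.4 − 21.1 + 239.71 = 359.0 ft.

359 ft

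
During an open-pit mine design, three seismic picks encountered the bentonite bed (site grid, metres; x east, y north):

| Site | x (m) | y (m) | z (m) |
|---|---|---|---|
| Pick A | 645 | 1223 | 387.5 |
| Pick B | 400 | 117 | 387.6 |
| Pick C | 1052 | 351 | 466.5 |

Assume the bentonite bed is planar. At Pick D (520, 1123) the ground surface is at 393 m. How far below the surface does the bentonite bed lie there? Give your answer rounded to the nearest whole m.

Two edge vectors: Pick A→Pick B = (-245, -1106, 0.1), Pick A→Pick C = (407, -872, 79).
Normal n = (Pick A→Pick B) × (Pick A→Pick C) = (-87286.8, 19395.7, 663782).
So ∂z/∂x = −n_x/n_z = 0.13150 and ∂z/∂y = −n_y/n_z = −0.02922.
Intercept c from Pick A: 387.5 − 84.82 + 35.74 = 338.42.
At (520, 1123): z_contact = 68.4 − 32.8 + 338.42 = 374.0 m.
Depth below ground = 393 − 374.0 = 19 m.

19 m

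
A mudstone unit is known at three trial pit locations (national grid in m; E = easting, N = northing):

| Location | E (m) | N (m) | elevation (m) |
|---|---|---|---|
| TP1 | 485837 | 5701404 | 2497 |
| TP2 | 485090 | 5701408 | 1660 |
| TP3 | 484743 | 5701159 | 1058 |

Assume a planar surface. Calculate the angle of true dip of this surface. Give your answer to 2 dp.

Two edge vectors: TP1→TP2 = (-747, 4, -837), TP1→TP3 = (-1094, -245, -1439).
Normal n = (TP1→TP2) × (TP1→TP3) = (-210821, -159255, 187391).
So ∂z/∂E = −n_x/n_z = 1.12503 and ∂z/∂N = −n_y/n_z = 0.84985.
Gradient magnitude |∇z| = √(a² + b²) = √(1.26570 + 0.72225) = 1.40995.
True dip = arctan(1.40995) = 54.65°, dipping toward SW (azimuth ≈ 233°).

54.65°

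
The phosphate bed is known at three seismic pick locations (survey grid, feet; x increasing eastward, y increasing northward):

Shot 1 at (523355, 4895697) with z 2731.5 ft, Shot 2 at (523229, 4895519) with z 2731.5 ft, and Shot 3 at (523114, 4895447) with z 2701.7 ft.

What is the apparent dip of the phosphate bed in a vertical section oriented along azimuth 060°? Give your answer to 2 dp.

13.40°

Two edge vectors: Shot 1→Shot 2 = (-126, -178, 0), Shot 1→Shot 3 = (-241, -250, -29.8).
Normal n = (Shot 1→Shot 2) × (Shot 1→Shot 3) = (5304.4, -3754.8, -11398).
So ∂z/∂x = −n_x/n_z = 0.46538 and ∂z/∂y = −n_y/n_z = −0.32943.
Unit vector along 060° is (sin 60°, cos 60°) = (0.8660, 0.5000).
Slope in that direction = a·(0.8660) + b·(0.5000) = 0.23832.
Apparent dip = arctan|0.23832| = 13.40° (true dip is 29.7°, so apparent ≤ true as expected).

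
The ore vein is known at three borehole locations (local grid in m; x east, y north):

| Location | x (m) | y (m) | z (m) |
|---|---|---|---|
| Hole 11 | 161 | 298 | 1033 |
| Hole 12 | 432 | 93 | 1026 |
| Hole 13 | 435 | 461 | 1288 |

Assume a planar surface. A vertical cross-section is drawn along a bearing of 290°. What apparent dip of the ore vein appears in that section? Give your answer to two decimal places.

13.32°

Two edge vectors: Hole 11→Hole 12 = (271, -205, -7), Hole 11→Hole 13 = (274, 163, 255).
Normal n = (Hole 11→Hole 12) × (Hole 11→Hole 13) = (-51134, -71023, 100343).
So ∂z/∂x = −n_x/n_z = 0.50959 and ∂z/∂y = −n_y/n_z = 0.70780.
Unit vector along 290° is (sin 290°, cos 290°) = (-0.9397, 0.3420).
Slope in that direction = a·(-0.9397) + b·(0.3420) = −0.23678.
Apparent dip = arctan|0.23678| = 13.32° (true dip is 41.1°, so apparent ≤ true as expected).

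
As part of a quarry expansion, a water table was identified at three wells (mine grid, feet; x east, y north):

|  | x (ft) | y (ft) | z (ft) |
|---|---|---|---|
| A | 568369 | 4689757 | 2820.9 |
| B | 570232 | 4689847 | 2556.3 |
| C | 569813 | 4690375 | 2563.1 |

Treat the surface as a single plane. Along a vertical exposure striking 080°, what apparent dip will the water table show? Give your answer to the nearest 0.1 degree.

Let the plane be z = a·x + b·y + c.
B−A: 1863a + 90b = −264.6;  C−A: 1444a + 618b = −257.8.
Solving gives a = −0.13738, b = −0.09614.
Unit vector along 080° is (sin 80°, cos 80°) = (0.9848, 0.1736).
Slope in that direction = a·(0.9848) + b·(0.1736) = −0.15199.
Apparent dip = arctan|0.15199| = 8.6° (true dip is 9.5°, so apparent ≤ true as expected).

8.6°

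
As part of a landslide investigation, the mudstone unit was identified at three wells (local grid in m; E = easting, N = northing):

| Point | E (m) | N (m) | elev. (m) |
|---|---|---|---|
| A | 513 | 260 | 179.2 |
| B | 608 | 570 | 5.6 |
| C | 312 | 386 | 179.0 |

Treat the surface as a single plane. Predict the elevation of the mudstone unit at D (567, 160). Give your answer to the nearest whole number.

210 m

Two edge vectors: A→B = (95, 310, -173.6), A→C = (-201, 126, -0.2).
Normal n = (A→B) × (A→C) = (21811.6, 34912.6, 74280).
So ∂z/∂E = −n_x/n_z = −0.29364 and ∂z/∂N = −n_y/n_z = −0.47001.
Intercept c from A: 179.2 + 150.64 + 122.20 = 452.04.
At (567, 160): z = −166.5 − 75.2 + 452.04 = 210.3 m.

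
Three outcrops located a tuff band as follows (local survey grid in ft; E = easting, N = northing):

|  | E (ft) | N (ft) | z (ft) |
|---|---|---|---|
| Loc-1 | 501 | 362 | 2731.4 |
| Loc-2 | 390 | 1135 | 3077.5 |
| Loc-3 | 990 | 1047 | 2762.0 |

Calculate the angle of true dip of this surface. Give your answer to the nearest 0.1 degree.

31.2°

Let the plane be z = a·E + b·N + c.
Loc-2−Loc-1: −111a + 773b = 346.1;  Loc-3−Loc-1: 489a + 685b = 30.6.
Solving gives a = −0.47007, b = 0.38024.
Gradient magnitude |∇z| = √(a² + b²) = √(0.22096 + 0.14458) = 0.60460.
True dip = arctan(0.60460) = 31.2°, dipping toward SE (azimuth ≈ 129°).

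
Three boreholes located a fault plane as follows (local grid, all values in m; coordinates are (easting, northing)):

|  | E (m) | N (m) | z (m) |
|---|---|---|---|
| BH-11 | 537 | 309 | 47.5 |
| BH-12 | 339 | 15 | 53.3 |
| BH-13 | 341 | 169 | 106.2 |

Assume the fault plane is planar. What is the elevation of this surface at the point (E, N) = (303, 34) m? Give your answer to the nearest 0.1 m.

Two edge vectors: BH-11→BH-12 = (-198, -294, 5.8), BH-11→BH-13 = (-196, -140, 58.7).
Normal n = (BH-11→BH-12) × (BH-11→BH-13) = (-16445.8, 10485.8, -29904).
So ∂z/∂E = −n_x/n_z = −0.54995 and ∂z/∂N = −n_y/n_z = 0.35065.
Intercept c from BH-11: 47.5 + 295.32 − 108.35 = 234.47.
At (303, 34): z = −166.6 + 11.9 + 234.47 = 79.8 m.

79.8 m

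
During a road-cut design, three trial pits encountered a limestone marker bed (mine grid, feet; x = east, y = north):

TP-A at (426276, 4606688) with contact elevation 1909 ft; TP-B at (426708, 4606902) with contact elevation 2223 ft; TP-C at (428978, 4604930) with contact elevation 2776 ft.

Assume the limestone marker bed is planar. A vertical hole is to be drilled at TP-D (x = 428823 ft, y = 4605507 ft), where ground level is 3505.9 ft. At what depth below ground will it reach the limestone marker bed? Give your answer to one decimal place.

Let the plane be z = a·x + b·y + c.
TP-B−TP-A: 432a + 214b = 314;  TP-C−TP-A: 2702a − 1758b = 867.
Solving gives a = 0.551363401, b = 0.354257059.
Then c = 1909 − a·426276 − b·4606688 = −1865075.73.
At (428823, 4605507): z_contact = 236437.31 + 1631533.37 − 1865075.73 = 2894.94 ft.
Depth below ground = 3505.9 − 2894.94 = 611.0 ft.

611.0 ft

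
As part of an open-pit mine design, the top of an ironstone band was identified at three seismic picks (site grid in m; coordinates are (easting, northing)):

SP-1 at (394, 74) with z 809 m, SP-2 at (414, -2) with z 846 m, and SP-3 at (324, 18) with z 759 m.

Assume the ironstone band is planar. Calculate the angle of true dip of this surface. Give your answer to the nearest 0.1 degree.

Let the plane be z = a·E + b·N + c.
SP-2−SP-1: 20a − 76b = 37;  SP-3−SP-1: −70a − 56b = −50.
Solving gives a = 0.91180, b = −0.24689.
Gradient magnitude |∇z| = √(a² + b²) = √(0.83138 + 0.06096) = 0.94464.
True dip = arctan(0.94464) = 43.4°, dipping toward WNW (azimuth ≈ 285°).

43.4°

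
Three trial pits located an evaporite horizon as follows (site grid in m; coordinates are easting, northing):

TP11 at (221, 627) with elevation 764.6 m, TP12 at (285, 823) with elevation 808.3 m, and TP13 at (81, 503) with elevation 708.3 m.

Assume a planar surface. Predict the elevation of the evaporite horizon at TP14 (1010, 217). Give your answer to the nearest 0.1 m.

938.9 m

Two edge vectors: TP11→TP12 = (64, 196, 43.7), TP11→TP13 = (-140, -124, -56.3).
Normal n = (TP11→TP12) × (TP11→TP13) = (-5616, -2514.8, 19504).
So ∂z/∂easting = −n_x/n_z = 0.287941 and ∂z/∂northing = −n_y/n_z = 0.128938.
Intercept c from TP11: 764.6 − 63.63 − 80.84 = 620.12.
At (1010, 217): z = 290.8 + 28.0 + 620.12 = 938.9 m.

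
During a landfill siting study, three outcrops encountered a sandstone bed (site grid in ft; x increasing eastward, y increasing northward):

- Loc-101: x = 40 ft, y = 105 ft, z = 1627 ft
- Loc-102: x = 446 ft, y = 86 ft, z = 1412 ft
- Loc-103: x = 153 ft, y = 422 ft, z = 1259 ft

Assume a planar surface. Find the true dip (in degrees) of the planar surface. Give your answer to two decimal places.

48.12°

Two edge vectors: Loc-101→Loc-102 = (406, -19, -215), Loc-101→Loc-103 = (113, 317, -368).
Normal n = (Loc-101→Loc-102) × (Loc-101→Loc-103) = (75147, 125113, 130849).
So ∂z/∂x = −n_x/n_z = −0.57430 and ∂z/∂y = −n_y/n_z = −0.95616.
Gradient magnitude |∇z| = √(a² + b²) = √(0.32982 + 0.91425) = 1.11538.
True dip = arctan(1.11538) = 48.12°, dipping toward NNE (azimuth ≈ 031°).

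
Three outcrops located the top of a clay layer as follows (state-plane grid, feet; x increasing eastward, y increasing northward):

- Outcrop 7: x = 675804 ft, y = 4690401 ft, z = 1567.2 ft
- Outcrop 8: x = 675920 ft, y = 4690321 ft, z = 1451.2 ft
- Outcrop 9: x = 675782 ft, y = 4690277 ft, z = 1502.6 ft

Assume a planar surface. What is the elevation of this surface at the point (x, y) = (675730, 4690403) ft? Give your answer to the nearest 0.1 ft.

1610.7 ft

Let the plane be z = a·x + b·y + c.
Outcrop 8−Outcrop 7: 116a − 80b = −116;  Outcrop 9−Outcrop 7: −22a − 124b = −64.6.
Solving gives a = −0.570862240, b = 0.622249752.
Then c = 1567.2 − a·675804 − b·4690401 = −2531242.67.
At (675730, 4690403): z = −385748.7 + 2918602.1 − 2531242.67 = 1610.7 ft.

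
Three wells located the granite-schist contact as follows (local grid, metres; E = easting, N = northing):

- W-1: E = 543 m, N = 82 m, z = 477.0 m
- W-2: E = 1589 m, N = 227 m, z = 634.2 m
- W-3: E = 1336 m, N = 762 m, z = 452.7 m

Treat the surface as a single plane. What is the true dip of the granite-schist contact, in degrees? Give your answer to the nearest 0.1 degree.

Two edge vectors: W-1→W-2 = (1046, 145, 157.2), W-1→W-3 = (793, 680, -24.3).
Normal n = (W-1→W-2) × (W-1→W-3) = (-110419.5, 150077.4, 596295).
So ∂z/∂E = −n_x/n_z = 0.18518 and ∂z/∂N = −n_y/n_z = −0.25168.
Gradient magnitude |∇z| = √(a² + b²) = √(0.03429 + 0.06334) = 0.31247.
True dip = arctan(0.31247) = 17.4°, dipping toward NW (azimuth ≈ 324°).

17.4°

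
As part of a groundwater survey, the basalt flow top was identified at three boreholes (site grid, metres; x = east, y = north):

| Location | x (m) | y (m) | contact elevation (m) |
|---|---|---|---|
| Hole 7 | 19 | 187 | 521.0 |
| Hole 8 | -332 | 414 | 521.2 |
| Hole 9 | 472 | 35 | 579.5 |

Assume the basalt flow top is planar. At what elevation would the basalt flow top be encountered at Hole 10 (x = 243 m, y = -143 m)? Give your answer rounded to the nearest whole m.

Let the plane be z = a·x + b·y + c.
Hole 8−Hole 7: −351a + 227b = 0.2;  Hole 9−Hole 7: 453a − 152b = 58.5.
Solving gives a = 0.26900, b = 0.41683.
Then c = 521 − a·19 − b·187 = 437.94.
At (243, -143): z = 65.4 − 59.6 + 437.94 = 443.7 m.

444 m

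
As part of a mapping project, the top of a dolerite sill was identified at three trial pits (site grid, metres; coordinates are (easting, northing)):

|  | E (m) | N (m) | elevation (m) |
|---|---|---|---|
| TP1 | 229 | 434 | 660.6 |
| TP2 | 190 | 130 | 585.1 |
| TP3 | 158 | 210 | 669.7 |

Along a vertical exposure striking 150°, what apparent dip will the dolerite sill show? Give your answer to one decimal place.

Two edge vectors: TP1→TP2 = (-39, -304, -75.5), TP1→TP3 = (-71, -224, 9.1).
Normal n = (TP1→TP2) × (TP1→TP3) = (-19678.4, 5715.4, -12848).
So ∂z/∂E = −n_x/n_z = −1.53163 and ∂z/∂N = −n_y/n_z = 0.44485.
Unit vector along 150° is (sin 150°, cos 150°) = (0.5000, -0.8660).
Slope in that direction = a·(0.5000) + b·(-0.8660) = −1.15106.
Apparent dip = arctan|1.15106| = 49.0° (true dip is 57.9°, so apparent ≤ true as expected).

49.0°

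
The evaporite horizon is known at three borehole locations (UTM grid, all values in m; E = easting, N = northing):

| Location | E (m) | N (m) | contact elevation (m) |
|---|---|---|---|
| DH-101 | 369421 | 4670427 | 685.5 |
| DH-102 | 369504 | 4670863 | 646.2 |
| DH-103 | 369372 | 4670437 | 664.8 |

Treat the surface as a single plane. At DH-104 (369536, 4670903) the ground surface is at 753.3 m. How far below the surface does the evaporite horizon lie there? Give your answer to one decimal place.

101.2 m

Let the plane be z = a·E + b·N + c.
DH-102−DH-101: 83a + 436b = −39.3;  DH-103−DH-101: −49a + 10b = −20.7.
Solving gives a = 0.388942958, b = −0.164179508.
Then c = 685.5 − a·369421 − b·4670427 = 623790.21.
At (369536, 4670903): z_contact = 143728.42 − 766866.56 + 623790.21 = 652.08 m.
Depth below ground = 753.3 − 652.08 = 101.2 m.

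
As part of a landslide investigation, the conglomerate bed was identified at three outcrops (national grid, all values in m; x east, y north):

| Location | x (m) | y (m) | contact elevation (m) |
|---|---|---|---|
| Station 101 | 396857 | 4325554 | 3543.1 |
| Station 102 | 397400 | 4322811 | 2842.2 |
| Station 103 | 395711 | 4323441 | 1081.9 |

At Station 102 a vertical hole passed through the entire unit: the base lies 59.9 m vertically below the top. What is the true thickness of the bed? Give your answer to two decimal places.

Two edge vectors: Station 101→Station 102 = (543, -2743, -700.9), Station 101→Station 103 = (-1146, -2113, -2461.2).
Normal n = (Station 101→Station 102) × (Station 101→Station 103) = (5270069.9, 2139663, -4290837).
So ∂z/∂x = −n_x/n_z = 1.22821 and ∂z/∂y = −n_y/n_z = 0.49866.
|∇z| = √(a²+b²) = 1.32558, so dip δ = arctan(1.32558) = 52.97°.
True thickness = vertical thickness × cos δ = 59.9 × cos 52.97° = 36.07 m.

36.07 m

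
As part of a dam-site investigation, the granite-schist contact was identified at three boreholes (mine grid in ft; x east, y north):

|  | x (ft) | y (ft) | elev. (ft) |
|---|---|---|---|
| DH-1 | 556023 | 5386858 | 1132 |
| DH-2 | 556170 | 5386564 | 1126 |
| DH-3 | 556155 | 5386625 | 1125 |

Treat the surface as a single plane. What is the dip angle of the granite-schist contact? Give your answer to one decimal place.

8.7°

Two edge vectors: DH-1→DH-2 = (147, -294, -6), DH-1→DH-3 = (132, -233, -7).
Normal n = (DH-1→DH-2) × (DH-1→DH-3) = (660, 237, 4557).
So ∂z/∂x = −n_x/n_z = −0.14483 and ∂z/∂y = −n_y/n_z = −0.05201.
Gradient magnitude |∇z| = √(a² + b²) = √(0.02098 + 0.00270) = 0.15389.
True dip = arctan(0.15389) = 8.7°, dipping toward ENE (azimuth ≈ 070°).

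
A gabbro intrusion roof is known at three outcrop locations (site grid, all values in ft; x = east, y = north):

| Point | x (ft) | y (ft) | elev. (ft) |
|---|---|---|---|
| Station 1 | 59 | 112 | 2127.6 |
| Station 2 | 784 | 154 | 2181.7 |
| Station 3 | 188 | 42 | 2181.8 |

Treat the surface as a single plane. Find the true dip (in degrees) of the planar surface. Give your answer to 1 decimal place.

Two edge vectors: Station 1→Station 2 = (725, 42, 54.1), Station 1→Station 3 = (129, -70, 54.2).
Normal n = (Station 1→Station 2) × (Station 1→Station 3) = (6063.4, -32316.1, -56168).
So ∂z/∂x = −n_x/n_z = 0.10795 and ∂z/∂y = −n_y/n_z = −0.57535.
Gradient magnitude |∇z| = √(a² + b²) = √(0.01165 + 0.33102) = 0.58539.
True dip = arctan(0.58539) = 30.3°, dipping toward N (azimuth ≈ 349°).

30.3°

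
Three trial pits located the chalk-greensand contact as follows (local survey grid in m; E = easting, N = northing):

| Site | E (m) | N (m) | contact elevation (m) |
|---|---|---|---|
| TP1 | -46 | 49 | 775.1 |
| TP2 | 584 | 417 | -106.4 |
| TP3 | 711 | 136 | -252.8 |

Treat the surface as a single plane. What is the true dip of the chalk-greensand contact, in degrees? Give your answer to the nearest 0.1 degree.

53.5°

Let the plane be z = a·E + b·N + c.
TP2−TP1: 630a + 368b = −881.5;  TP3−TP1: 757a + 87b = −1027.9.
Solving gives a = −1.34773, b = −0.08812.
Gradient magnitude |∇z| = √(a² + b²) = √(1.81638 + 0.00777) = 1.35061.
True dip = arctan(1.35061) = 53.5°, dipping toward E (azimuth ≈ 086°).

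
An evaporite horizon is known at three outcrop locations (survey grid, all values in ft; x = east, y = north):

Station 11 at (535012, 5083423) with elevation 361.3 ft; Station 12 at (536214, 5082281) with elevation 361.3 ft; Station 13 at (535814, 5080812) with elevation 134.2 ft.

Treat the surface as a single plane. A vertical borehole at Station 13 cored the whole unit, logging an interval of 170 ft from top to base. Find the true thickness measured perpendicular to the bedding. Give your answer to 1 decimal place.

Two edge vectors: Station 11→Station 12 = (1202, -1142, 0), Station 11→Station 13 = (802, -2611, -227.1).
Normal n = (Station 11→Station 12) × (Station 11→Station 13) = (259348.2, 272974.2, -2222538).
So ∂z/∂x = −n_x/n_z = 0.11669 and ∂z/∂y = −n_y/n_z = 0.12282.
|∇z| = √(a²+b²) = 0.16942, so dip δ = arctan(0.16942) = 9.62°.
True thickness = vertical thickness × cos δ = 170 × cos 9.62° = 167.6 ft.

167.6 ft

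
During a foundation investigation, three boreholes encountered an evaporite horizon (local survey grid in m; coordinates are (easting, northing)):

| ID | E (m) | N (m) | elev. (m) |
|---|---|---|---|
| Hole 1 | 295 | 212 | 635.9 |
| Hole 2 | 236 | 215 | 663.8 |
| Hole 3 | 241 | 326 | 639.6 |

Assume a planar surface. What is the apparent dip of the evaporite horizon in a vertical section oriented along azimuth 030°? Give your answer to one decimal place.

22.4°

Two edge vectors: Hole 1→Hole 2 = (-59, 3, 27.9), Hole 1→Hole 3 = (-54, 114, 3.7).
Normal n = (Hole 1→Hole 2) × (Hole 1→Hole 3) = (-3169.5, -1288.3, -6564).
So ∂z/∂E = −n_x/n_z = −0.48286 and ∂z/∂N = −n_y/n_z = −0.19627.
Unit vector along 030° is (sin 30°, cos 30°) = (0.5000, 0.8660).
Slope in that direction = a·(0.5000) + b·(0.8660) = −0.41140.
Apparent dip = arctan|0.41140| = 22.4° (true dip is 27.5°, so apparent ≤ true as expected).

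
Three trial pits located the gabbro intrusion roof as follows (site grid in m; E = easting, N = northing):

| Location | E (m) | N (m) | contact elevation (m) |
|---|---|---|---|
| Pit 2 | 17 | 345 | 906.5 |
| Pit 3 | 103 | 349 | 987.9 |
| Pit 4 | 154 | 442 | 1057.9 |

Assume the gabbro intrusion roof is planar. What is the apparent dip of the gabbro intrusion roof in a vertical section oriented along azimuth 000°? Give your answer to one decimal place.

13.5°

Let the plane be z = a·E + b·N + c.
Pit 3−Pit 2: 86a + 4b = 81.4;  Pit 4−Pit 2: 137a + 97b = 151.4.
Solving gives a = 0.93536, b = 0.23975.
Unit vector along 000° is (sin 0°, cos 0°) = (0.0000, 1.0000).
Slope in that direction = a·(0.0000) + b·(1.0000) = 0.23975.
Apparent dip = arctan|0.23975| = 13.5° (true dip is 44.0°, so apparent ≤ true as expected).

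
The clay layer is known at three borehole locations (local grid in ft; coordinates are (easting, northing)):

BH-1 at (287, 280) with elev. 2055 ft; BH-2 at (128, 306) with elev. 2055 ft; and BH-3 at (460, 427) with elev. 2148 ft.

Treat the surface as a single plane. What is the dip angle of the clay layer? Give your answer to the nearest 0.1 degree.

28.3°

Two edge vectors: BH-1→BH-2 = (-159, 26, 0), BH-1→BH-3 = (173, 147, 93).
Normal n = (BH-1→BH-2) × (BH-1→BH-3) = (2418, 14787, -27871).
So ∂z/∂E = −n_x/n_z = 0.08676 and ∂z/∂N = −n_y/n_z = 0.53055.
Gradient magnitude |∇z| = √(a² + b²) = √(0.00753 + 0.28148) = 0.53760.
True dip = arctan(0.53760) = 28.3°, dipping toward S (azimuth ≈ 189°).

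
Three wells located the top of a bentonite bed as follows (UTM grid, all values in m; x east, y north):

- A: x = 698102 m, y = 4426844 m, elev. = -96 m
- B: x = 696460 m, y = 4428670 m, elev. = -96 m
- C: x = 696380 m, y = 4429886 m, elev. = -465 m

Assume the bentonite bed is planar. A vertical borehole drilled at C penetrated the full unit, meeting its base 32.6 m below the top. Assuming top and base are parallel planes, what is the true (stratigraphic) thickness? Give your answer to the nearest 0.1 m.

29.3 m

Two edge vectors: A→B = (-1642, 1826, 0), A→C = (-1722, 3042, -369).
Normal n = (A→B) × (A→C) = (-673794, -605898, -1850592).
So ∂z/∂x = −n_x/n_z = −0.36410 and ∂z/∂y = −n_y/n_z = −0.32741.
|∇z| = √(a²+b²) = 0.48965, so dip δ = arctan(0.48965) = 26.09°.
True thickness = vertical thickness × cos δ = 32.6 × cos 26.09° = 29.3 m.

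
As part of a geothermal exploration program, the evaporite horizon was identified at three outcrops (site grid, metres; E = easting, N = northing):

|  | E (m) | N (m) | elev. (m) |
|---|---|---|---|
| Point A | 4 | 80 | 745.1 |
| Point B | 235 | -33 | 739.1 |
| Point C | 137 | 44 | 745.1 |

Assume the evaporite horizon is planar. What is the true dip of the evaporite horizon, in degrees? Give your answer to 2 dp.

7.02°

Let the plane be z = a·E + b·N + c.
Point B−Point A: 231a − 113b = −6;  Point C−Point A: 133a − 36b = 0.
Solving gives a = 0.03218, b = 0.11887.
Gradient magnitude |∇z| = √(a² + b²) = √(0.00104 + 0.01413) = 0.12315.
True dip = arctan(0.12315) = 7.02°, dipping toward SSW (azimuth ≈ 195°).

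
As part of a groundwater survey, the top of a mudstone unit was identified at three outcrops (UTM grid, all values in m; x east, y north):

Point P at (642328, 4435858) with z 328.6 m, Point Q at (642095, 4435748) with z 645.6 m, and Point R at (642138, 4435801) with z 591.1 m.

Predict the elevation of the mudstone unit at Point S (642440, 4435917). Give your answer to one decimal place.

Two edge vectors: Point P→Point Q = (-233, -110, 317), Point P→Point R = (-190, -57, 262.5).
Normal n = (Point P→Point Q) × (Point P→Point R) = (-10806, 932.5, -7619).
So ∂z/∂x = −n_x/n_z = −1.418296364 and ∂z/∂y = −n_y/n_z = 0.122391390.
Intercept c from Point P: 328.6 + 911011.47 − 542910.83 = 368429.24.
At (642440, 4435917): z = −911170.3 + 542918.0 + 368429.24 = 177.0 m.

177.0 m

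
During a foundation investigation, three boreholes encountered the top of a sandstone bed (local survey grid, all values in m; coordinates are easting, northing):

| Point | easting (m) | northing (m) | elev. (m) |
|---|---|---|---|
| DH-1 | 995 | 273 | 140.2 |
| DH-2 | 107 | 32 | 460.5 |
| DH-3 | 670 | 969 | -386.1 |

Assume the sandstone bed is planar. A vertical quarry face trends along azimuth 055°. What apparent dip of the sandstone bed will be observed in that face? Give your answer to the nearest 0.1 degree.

30.3°

Let the plane be z = a·easting + b·northing + c.
DH-2−DH-1: −888a − 241b = 320.3;  DH-3−DH-1: −325a + 696b = −526.3.
Solving gives a = −0.13799, b = −0.82061.
Unit vector along 055° is (sin 55°, cos 55°) = (0.8192, 0.5736).
Slope in that direction = a·(0.8192) + b·(0.5736) = −0.58372.
Apparent dip = arctan|0.58372| = 30.3° (true dip is 39.8°, so apparent ≤ true as expected).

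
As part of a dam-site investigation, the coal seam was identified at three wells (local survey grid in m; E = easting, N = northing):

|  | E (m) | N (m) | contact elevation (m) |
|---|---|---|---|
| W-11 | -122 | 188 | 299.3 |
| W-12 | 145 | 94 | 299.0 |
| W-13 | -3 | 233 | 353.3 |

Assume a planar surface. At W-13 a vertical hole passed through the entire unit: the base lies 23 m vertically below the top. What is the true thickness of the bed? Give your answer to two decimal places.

Two edge vectors: W-11→W-12 = (267, -94, -0.3), W-11→W-13 = (119, 45, 54).
Normal n = (W-11→W-12) × (W-11→W-13) = (-5062.5, -14453.7, 23201).
So ∂z/∂E = −n_x/n_z = 0.21820 and ∂z/∂N = −n_y/n_z = 0.62298.
|∇z| = √(a²+b²) = 0.66009, so dip δ = arctan(0.66009) = 33.43°.
True thickness = vertical thickness × cos δ = 23 × cos 33.43° = 19.20 m.

19.20 m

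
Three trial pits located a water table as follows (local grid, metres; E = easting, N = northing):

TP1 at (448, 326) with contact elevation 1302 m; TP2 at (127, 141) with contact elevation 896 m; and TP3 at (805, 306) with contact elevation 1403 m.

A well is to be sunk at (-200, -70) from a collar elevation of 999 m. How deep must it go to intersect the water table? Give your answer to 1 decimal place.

Two edge vectors: TP1→TP2 = (-321, -185, -406), TP1→TP3 = (357, -20, 101).
Normal n = (TP1→TP2) × (TP1→TP3) = (-26805, -112521, 72465).
So ∂z/∂E = −n_x/n_z = 0.36990 and ∂z/∂N = −n_y/n_z = 1.55276.
Intercept c from TP1: 1302 − 165.72 − 506.20 = 630.08.
At (-200, -70): z_contact = −73.98 − 108.69 + 630.08 = 447.41 m.
Depth below ground = 999 − 447.41 = 551.6 m.

551.6 m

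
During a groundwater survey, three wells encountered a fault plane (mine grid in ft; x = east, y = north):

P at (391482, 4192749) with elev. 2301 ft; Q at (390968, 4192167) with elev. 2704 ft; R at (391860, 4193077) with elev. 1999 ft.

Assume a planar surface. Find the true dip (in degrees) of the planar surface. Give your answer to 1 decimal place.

40.4°

Let the plane be z = a·x + b·y + c.
Q−P: −514a − 582b = 403;  R−P: 378a + 328b = −302.
Solving gives a = −0.84779, b = 0.05630.
Gradient magnitude |∇z| = √(a² + b²) = √(0.71875 + 0.00317) = 0.84966.
True dip = arctan(0.84966) = 40.4°, dipping toward E (azimuth ≈ 094°).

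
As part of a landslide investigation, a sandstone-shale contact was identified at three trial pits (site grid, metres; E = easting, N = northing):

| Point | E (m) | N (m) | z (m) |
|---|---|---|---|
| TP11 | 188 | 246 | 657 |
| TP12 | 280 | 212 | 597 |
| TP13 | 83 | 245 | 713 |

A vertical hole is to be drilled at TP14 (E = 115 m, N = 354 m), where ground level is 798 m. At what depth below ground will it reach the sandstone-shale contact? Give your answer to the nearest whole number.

68 m

Let the plane be z = a·E + b·N + c.
TP12−TP11: 92a − 34b = −60;  TP13−TP11: −105a − 1b = 56.
Solving gives a = −0.53632, b = 0.31349.
Then c = 657 − a·188 − b·246 = 680.71.
At (115, 354): z_contact = −61.7 + 111.0 + 680.71 = 730.0 m.
Depth below ground = 798 − 730.0 = 68 m.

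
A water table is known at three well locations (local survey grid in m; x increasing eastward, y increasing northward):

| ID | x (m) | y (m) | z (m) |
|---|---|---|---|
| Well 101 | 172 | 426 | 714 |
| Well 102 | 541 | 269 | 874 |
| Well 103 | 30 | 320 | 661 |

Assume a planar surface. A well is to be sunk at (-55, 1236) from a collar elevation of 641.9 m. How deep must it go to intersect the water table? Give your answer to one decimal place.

Let the plane be z = a·x + b·y + c.
Well 102−Well 101: 369a − 157b = 160;  Well 103−Well 101: −142a − 106b = −53.
Solving gives a = 0.411689, b = −0.051508.
Then c = 714 − a·172 − b·426 = 665.13.
At (-55, 1236): z_contact = −22.64 − 63.66 + 665.13 = 578.83 m.
Depth below ground = 641.9 − 578.83 = 63.1 m.

63.1 m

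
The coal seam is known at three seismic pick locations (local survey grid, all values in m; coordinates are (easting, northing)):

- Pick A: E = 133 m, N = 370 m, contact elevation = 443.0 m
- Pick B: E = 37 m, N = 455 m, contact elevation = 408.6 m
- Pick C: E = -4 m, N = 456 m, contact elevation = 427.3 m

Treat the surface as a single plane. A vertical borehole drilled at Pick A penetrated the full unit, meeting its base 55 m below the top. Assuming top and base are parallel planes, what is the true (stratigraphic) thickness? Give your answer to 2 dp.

37.74 m

Two edge vectors: Pick A→Pick B = (-96, 85, -34.4), Pick A→Pick C = (-137, 86, -15.7).
Normal n = (Pick A→Pick B) × (Pick A→Pick C) = (1623.9, 3205.6, 3389).
So ∂z/∂E = −n_x/n_z = −0.47917 and ∂z/∂N = −n_y/n_z = −0.94588.
|∇z| = √(a²+b²) = 1.06033, so dip δ = arctan(1.06033) = 46.68°.
True thickness = vertical thickness × cos δ = 55 × cos 46.68° = 37.74 m.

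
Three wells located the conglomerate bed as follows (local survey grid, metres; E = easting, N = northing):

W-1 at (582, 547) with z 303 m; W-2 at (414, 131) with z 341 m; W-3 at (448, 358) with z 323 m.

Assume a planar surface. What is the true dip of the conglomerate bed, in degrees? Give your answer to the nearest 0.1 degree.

Let the plane be z = a·E + b·N + c.
W-2−W-1: −168a − 416b = 38;  W-3−W-1: −134a − 189b = 20.
Solving gives a = −0.04743, b = −0.07219.
Gradient magnitude |∇z| = √(a² + b²) = √(0.00225 + 0.00521) = 0.08638.
True dip = arctan(0.08638) = 4.9°, dipping toward NNE (azimuth ≈ 033°).

4.9°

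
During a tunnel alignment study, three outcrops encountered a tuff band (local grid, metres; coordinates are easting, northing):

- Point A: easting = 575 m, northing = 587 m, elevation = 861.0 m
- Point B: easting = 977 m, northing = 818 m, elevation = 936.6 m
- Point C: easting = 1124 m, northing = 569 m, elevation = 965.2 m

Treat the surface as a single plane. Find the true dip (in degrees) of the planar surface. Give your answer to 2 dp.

Two edge vectors: Point A→Point B = (402, 231, 75.6), Point A→Point C = (549, -18, 104.2).
Normal n = (Point A→Point B) × (Point A→Point C) = (25431, -384, -134055).
So ∂z/∂easting = −n_x/n_z = 0.18971 and ∂z/∂northing = −n_y/n_z = −0.00286.
Gradient magnitude |∇z| = √(a² + b²) = √(0.03599 + 0.00001) = 0.18973.
True dip = arctan(0.18973) = 10.74°, dipping toward W (azimuth ≈ 271°).

10.74°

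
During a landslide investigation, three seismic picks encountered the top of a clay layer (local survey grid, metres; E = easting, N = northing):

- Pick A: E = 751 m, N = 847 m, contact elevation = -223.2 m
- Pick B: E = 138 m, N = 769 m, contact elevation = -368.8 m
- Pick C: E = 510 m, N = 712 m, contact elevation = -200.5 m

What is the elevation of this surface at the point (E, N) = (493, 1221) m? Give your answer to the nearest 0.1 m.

-596.2 m

Two edge vectors: Pick A→Pick B = (-613, -78, -145.6), Pick A→Pick C = (-241, -135, 22.7).
Normal n = (Pick A→Pick B) × (Pick A→Pick C) = (-21426.6, 49004.7, 63957).
So ∂z/∂E = −n_x/n_z = 0.335016 and ∂z/∂N = −n_y/n_z = −0.766213.
Intercept c from Pick A: -223.2 − 251.60 + 648.98 = 174.19.
At (493, 1221): z = 165.2 − 935.5 + 174.19 = -596.2 m.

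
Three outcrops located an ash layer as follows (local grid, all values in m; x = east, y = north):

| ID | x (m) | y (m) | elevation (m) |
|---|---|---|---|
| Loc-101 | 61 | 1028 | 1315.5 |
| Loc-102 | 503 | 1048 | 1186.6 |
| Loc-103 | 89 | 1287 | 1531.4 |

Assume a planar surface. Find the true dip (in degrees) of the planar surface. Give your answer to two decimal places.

42.93°

Two edge vectors: Loc-101→Loc-102 = (442, 20, -128.9), Loc-101→Loc-103 = (28, 259, 215.9).
Normal n = (Loc-101→Loc-102) × (Loc-101→Loc-103) = (37703.1, -99037, 113918).
So ∂z/∂x = −n_x/n_z = −0.33097 and ∂z/∂y = −n_y/n_z = 0.86937.
Gradient magnitude |∇z| = √(a² + b²) = √(0.10954 + 0.75581) = 0.93024.
True dip = arctan(0.93024) = 42.93°, dipping toward SSE (azimuth ≈ 159°).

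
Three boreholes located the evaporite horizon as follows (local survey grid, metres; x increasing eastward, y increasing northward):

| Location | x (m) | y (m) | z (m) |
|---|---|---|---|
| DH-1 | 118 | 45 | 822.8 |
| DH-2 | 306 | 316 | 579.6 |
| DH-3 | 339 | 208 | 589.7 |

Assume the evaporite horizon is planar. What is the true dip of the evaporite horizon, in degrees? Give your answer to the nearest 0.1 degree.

41.1°

Two edge vectors: DH-1→DH-2 = (188, 271, -243.2), DH-1→DH-3 = (221, 163, -233.1).
Normal n = (DH-1→DH-2) × (DH-1→DH-3) = (-23528.5, -9924.4, -29247).
So ∂z/∂x = −n_x/n_z = −0.80448 and ∂z/∂y = −n_y/n_z = −0.33933.
Gradient magnitude |∇z| = √(a² + b²) = √(0.64718 + 0.11515) = 0.87311.
True dip = arctan(0.87311) = 41.1°, dipping toward ENE (azimuth ≈ 067°).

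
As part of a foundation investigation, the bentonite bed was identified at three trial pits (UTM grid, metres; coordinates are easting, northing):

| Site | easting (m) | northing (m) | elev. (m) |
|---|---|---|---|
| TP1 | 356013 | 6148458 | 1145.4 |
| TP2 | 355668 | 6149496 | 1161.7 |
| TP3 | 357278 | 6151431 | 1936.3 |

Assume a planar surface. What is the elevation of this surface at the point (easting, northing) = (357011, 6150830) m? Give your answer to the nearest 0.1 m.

1772.7 m

Two edge vectors: TP1→TP2 = (-345, 1038, 16.3), TP1→TP3 = (1265, 2973, 790.9).
Normal n = (TP1→TP2) × (TP1→TP3) = (772494.3, 293480, -2338755).
So ∂z/∂easting = −n_x/n_z = 0.330301507 and ∂z/∂northing = −n_y/n_z = 0.125485568.
Intercept c from TP1: 1145.4 − 117591.63 − 771542.75 = −887988.98.
At (357011, 6150830): z = 117921.3 + 771840.4 − 887988.98 = 1772.7 m.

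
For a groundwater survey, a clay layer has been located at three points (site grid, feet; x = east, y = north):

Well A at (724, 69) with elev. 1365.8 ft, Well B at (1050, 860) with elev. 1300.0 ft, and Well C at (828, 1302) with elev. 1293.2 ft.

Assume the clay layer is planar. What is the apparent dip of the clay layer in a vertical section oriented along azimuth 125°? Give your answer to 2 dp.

Two edge vectors: Well A→Well B = (326, 791, -65.8), Well A→Well C = (104, 1233, -72.6).
Normal n = (Well A→Well B) × (Well A→Well C) = (23704.8, 16824.4, 319694).
So ∂z/∂x = −n_x/n_z = −0.07415 and ∂z/∂y = −n_y/n_z = −0.05263.
Unit vector along 125° is (sin 125°, cos 125°) = (0.8192, -0.5736).
Slope in that direction = a·(0.8192) + b·(-0.5736) = −0.03055.
Apparent dip = arctan|0.03055| = 1.75° (true dip is 5.2°, so apparent ≤ true as expected).

1.75°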